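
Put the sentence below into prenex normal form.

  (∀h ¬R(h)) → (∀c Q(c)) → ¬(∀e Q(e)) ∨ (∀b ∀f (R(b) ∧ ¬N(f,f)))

First replace A → B with ¬A ∨ B.
  ¬(∀h ¬R(h)) ∨ ¬(∀c Q(c)) ∨ ¬(∀e Q(e)) ∨ (∀b ∀f (R(b) ∧ ¬N(f,f)))
Push ¬ through the quantifiers and connectives to reach negation normal form:
  (∃h R(h)) ∨ (∃c ¬Q(c)) ∨ (∃e ¬Q(e)) ∨ (∀b ∀f (R(b) ∧ ¬N(f,f)))
Finally move all quantifiers to the prefix:
  ∃h ∃c ∃e ∀b ∀f (R(h) ∨ ¬Q(c) ∨ ¬Q(e) ∨ R(b) ∧ ¬N(f,f))

∃h ∃c ∃e ∀b ∀f (R(h) ∨ ¬Q(c) ∨ ¬Q(e) ∨ R(b) ∧ ¬N(f,f))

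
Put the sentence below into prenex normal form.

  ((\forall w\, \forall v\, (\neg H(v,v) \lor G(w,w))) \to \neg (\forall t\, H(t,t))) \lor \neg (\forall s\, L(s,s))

First replace A → B with ¬A ∨ B.
  \neg (\forall w\, \forall v\, (\neg H(v,v) \lor G(w,w))) \lor \neg (\forall t\, H(t,t)) \lor \neg (\forall s\, L(s,s))
Drive negations inward (¬∀x A ≡ ∃x ¬A, ¬∃x A ≡ ∀x ¬A, De Morgan for ∧/∨):
  (\exists w\, \exists v\, (H(v,v) \land \neg G(w,w))) \lor (\exists t\, \neg H(t,t)) \lor (\exists s\, \neg L(s,s))
Pull the quantifiers to the front (each side's bound variable is not free in the other side):
  \exists w\, \exists v\, \exists t\, \exists s\, (H(v,v) \land \neg G(w,w) \lor \neg H(t,t) \lor \neg L(s,s))

\exists w\, \exists v\, \exists t\, \exists s\, (H(v,v) \land \neg G(w,w) \lor \neg H(t,t) \lor \neg L(s,s))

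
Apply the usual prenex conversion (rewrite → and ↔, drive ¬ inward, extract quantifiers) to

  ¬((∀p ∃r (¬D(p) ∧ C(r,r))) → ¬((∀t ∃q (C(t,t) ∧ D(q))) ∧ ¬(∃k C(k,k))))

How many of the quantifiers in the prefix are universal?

Rewrite implications/biconditionals: A → B as ¬A ∨ B.
  ¬(¬(∀p ∃r (¬D(p) ∧ C(r,r))) ∨ ¬((∀t ∃q (C(t,t) ∧ D(q))) ∧ ¬(∃k C(k,k))))
Push ¬ through the quantifiers and connectives to reach negation normal form:
  (∀p ∃r (¬D(p) ∧ C(r,r))) ∧ (∀t ∃q (C(t,t) ∧ D(q))) ∧ (∀k ¬C(k,k))
All bound variables are already distinct, so no renaming is needed.
Extract every quantifier outward, since the variables are now distinct and don't occur free across branches:
  ∀p ∃r ∀t ∃q ∀k (¬D(p) ∧ C(r,r) ∧ C(t,t) ∧ D(q) ∧ ¬C(k,k))
The prefix is ∀p ∃r ∀t ∃q ∀k: 3 universal, 2 existential.

3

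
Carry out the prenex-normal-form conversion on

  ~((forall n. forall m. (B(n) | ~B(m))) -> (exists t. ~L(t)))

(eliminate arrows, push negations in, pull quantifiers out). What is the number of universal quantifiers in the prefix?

3

Eliminate → and ↔ using ¬ and ∨.
  ~(~(forall n. forall m. (B(n) | ~B(m))) | (exists t. ~L(t)))
Move each ¬ inward, flipping quantifiers it crosses:
  (forall n. forall m. (B(n) | ~B(m))) & (forall t. L(t))
Pull the quantifiers to the front (each side's bound variable is not free in the other side):
  forall n. forall m. forall t. ((B(n) | ~B(m)) & L(t))
The prefix is forall n forall m forall t: 3 universal, 0 existential.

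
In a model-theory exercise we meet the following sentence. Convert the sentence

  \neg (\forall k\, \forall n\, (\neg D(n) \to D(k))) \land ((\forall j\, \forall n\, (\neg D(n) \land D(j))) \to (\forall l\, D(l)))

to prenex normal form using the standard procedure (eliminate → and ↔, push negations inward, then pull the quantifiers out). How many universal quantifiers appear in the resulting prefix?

Rewrite implications/biconditionals: A → B as ¬A ∨ B.
  \neg (\forall k\, \forall n\, (\neg \neg D(n) \lor D(k))) \land (\neg (\forall j\, \forall n\, (\neg D(n) \land D(j))) \lor (\forall l\, D(l)))
Drive negations inward (¬∀x A ≡ ∃x ¬A, ¬∃x A ≡ ∀x ¬A, De Morgan for ∧/∨):
  (\exists k\, \exists n\, (\neg D(n) \land \neg D(k))) \land ((\exists j\, \exists n\, (D(n) \lor \neg D(j))) \lor (\forall l\, D(l)))
Rename bound variables to avoid capture: n↦u.
  (\exists k\, \exists n\, (\neg D(n) \land \neg D(k))) \land ((\exists j\, \exists u\, (D(u) \lor \neg D(j))) \lor (\forall l\, D(l)))
Pull the quantifiers to the front (each side's bound variable is not free in the other side):
  \exists k\, \exists n\, \exists j\, \exists u\, \forall l\, (\neg D(n) \land \neg D(k) \land (D(u) \lor \neg D(j) \lor D(l)))
The prefix is \exists k \exists n \exists j \exists u \forall l: 1 universal, 4 existential.

1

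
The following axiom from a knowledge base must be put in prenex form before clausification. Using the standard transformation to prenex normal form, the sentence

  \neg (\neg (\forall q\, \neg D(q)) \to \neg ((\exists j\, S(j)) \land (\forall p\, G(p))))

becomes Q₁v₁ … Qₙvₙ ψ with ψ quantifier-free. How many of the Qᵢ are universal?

1

Eliminate → and ↔ using ¬ and ∨.
  \neg (\neg \neg (\forall q\, \neg D(q)) \lor \neg ((\exists j\, S(j)) \land (\forall p\, G(p))))
Drive negations inward (¬∀x A ≡ ∃x ¬A, ¬∃x A ≡ ∀x ¬A, De Morgan for ∧/∨):
  (\exists q\, D(q)) \land (\exists j\, S(j)) \land (\forall p\, G(p))
All bound variables are already distinct, so no renaming is needed.
Extract every quantifier outward, since the variables are now distinct and don't occur free across branches:
  \exists q\, \exists j\, \forall p\, (D(q) \land S(j) \land G(p))
The prefix is \exists q \exists j \forall p: 1 universal, 2 existential.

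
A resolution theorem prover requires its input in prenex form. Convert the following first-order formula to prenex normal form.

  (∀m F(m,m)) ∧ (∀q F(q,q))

All bound variables are already distinct, so no renaming is needed.
Extract every quantifier outward, since the variables are now distinct and don't occur free across branches:
  ∀m ∀q (F(m,m) ∧ F(q,q))

∀m ∀q (F(m,m) ∧ F(q,q))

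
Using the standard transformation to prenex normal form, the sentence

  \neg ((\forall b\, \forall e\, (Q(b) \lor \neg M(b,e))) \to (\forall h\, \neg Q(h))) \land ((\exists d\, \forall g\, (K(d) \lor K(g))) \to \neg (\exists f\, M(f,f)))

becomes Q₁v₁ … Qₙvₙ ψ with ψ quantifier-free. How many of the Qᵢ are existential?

2

Eliminate → and ↔ using ¬ and ∨.
  \neg (\neg (\forall b\, \forall e\, (Q(b) \lor \neg M(b,e))) \lor (\forall h\, \neg Q(h))) \land (\neg (\exists d\, \forall g\, (K(d) \lor K(g))) \lor \neg (\exists f\, M(f,f)))
Push ¬ through the quantifiers and connectives to reach negation normal form:
  (\forall b\, \forall e\, (Q(b) \lor \neg M(b,e))) \land (\exists h\, Q(h)) \land ((\forall d\, \exists g\, (\neg K(d) \land \neg K(g))) \lor (\forall f\, \neg M(f,f)))
All bound variables are already distinct, so no renaming is needed.
Pull the quantifiers to the front (each side's bound variable is not free in the other side):
  \forall b\, \forall e\, \exists h\, \forall d\, \exists g\, \forall f\, ((Q(b) \lor \neg M(b,e)) \land Q(h) \land (\neg K(d) \land \neg K(g) \lor \neg M(f,f)))
The prefix is \forall b \forall e \exists h \forall d \exists g \forall f: 4 universal, 2 existential.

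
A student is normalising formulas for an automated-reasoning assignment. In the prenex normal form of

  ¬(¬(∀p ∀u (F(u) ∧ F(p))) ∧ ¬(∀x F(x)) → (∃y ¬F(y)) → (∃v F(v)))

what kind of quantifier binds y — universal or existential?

existential

Eliminate → and ↔ using ¬ and ∨.
  ¬(¬(¬(∀p ∀u (F(u) ∧ F(p))) ∧ ¬(∀x F(x))) ∨ ¬(∃y ¬F(y)) ∨ (∃v F(v)))
Drive negations inward (¬∀x A ≡ ∃x ¬A, ¬∃x A ≡ ∀x ¬A, De Morgan for ∧/∨):
  (∃p ∃u (¬F(u) ∨ ¬F(p))) ∧ (∃x ¬F(x)) ∧ (∃y ¬F(y)) ∧ (∀v ¬F(v))
All bound variables are already distinct, so no renaming is needed.
Finally move all quantifiers to the prefix:
  ∃p ∃u ∃x ∃y ∀v ((¬F(u) ∨ ¬F(p)) ∧ ¬F(x) ∧ ¬F(y) ∧ ¬F(v))
The quantifier ∃y sits under an even number of negations (counting the antecedent side of each →), so it remains existential.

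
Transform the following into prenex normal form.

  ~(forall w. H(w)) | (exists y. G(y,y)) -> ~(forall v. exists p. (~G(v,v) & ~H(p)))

Eliminate → and ↔ using ¬ and ∨.
  ~(~(forall w. H(w)) | (exists y. G(y,y))) | ~(forall v. exists p. (~G(v,v) & ~H(p)))
Push ¬ through the quantifiers and connectives to reach negation normal form:
  (forall w. H(w)) & (forall y. ~G(y,y)) | (exists v. forall p. (G(v,v) | H(p)))
Extract every quantifier outward, since the variables are now distinct and don't occur free across branches:
  forall w. forall y. exists v. forall p. (H(w) & ~G(y,y) | G(v,v) | H(p))

forall w. forall y. exists v. forall p. (H(w) & ~G(y,y) | G(v,v) | H(p))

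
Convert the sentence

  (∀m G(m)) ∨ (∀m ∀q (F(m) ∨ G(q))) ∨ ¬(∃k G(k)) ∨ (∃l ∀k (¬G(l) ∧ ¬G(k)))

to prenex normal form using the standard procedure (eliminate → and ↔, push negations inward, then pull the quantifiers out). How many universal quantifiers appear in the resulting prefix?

Drive negations inward (¬∀x A ≡ ∃x ¬A, ¬∃x A ≡ ∀x ¬A, De Morgan for ∧/∨):
  (∀m G(m)) ∨ (∀m ∀q (F(m) ∨ G(q))) ∨ (∀k ¬G(k)) ∨ (∃l ∀k (¬G(l) ∧ ¬G(k)))
Give each quantifier a distinct variable: m↦c, k↦v.
  (∀m G(m)) ∨ (∀c ∀q (F(c) ∨ G(q))) ∨ (∀k ¬G(k)) ∨ (∃l ∀v (¬G(l) ∧ ¬G(v)))
Finally move all quantifiers to the prefix:
  ∀m ∀c ∀q ∀k ∃l ∀v (G(m) ∨ F(c) ∨ G(q) ∨ ¬G(k) ∨ ¬G(l) ∧ ¬G(v))
The prefix is ∀m ∀c ∀q ∀k ∃l ∀v: 5 universal, 1 existential.

5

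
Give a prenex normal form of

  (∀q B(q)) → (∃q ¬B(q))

∃q ∃x (¬B(q) ∨ ¬B(x))

First replace A → B with ¬A ∨ B.
  ¬(∀q B(q)) ∨ (∃q ¬B(q))
Move each ¬ inward, flipping quantifiers it crosses:
  (∃q ¬B(q)) ∨ (∃q ¬B(q))
Give each quantifier a distinct variable: q↦x.
  (∃q ¬B(q)) ∨ (∃x ¬B(x))
Pull the quantifiers to the front (each side's bound variable is not free in the other side):
  ∃q ∃x (¬B(q) ∨ ¬B(x))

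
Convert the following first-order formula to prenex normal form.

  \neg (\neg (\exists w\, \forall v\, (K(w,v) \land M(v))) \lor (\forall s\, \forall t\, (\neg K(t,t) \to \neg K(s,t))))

First replace A → B with ¬A ∨ B.
  \neg (\neg (\exists w\, \forall v\, (K(w,v) \land M(v))) \lor (\forall s\, \forall t\, (\neg \neg K(t,t) \lor \neg K(s,t))))
Move each ¬ inward, flipping quantifiers it crosses:
  (\exists w\, \forall v\, (K(w,v) \land M(v))) \land (\exists s\, \exists t\, (\neg K(t,t) \land K(s,t)))
All bound variables are already distinct, so no renaming is needed.
Extract every quantifier outward, since the variables are now distinct and don't occur free across branches:
  \exists w\, \forall v\, \exists s\, \exists t\, (K(w,v) \land M(v) \land \neg K(t,t) \land K(s,t))

\exists w\, \forall v\, \exists s\, \exists t\, (K(w,v) \land M(v) \land \neg K(t,t) \land K(s,t))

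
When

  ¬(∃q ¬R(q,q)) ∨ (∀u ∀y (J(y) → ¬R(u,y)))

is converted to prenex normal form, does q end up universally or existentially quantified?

universal

First replace A → B with ¬A ∨ B.
  ¬(∃q ¬R(q,q)) ∨ (∀u ∀y (¬J(y) ∨ ¬R(u,y)))
Push ¬ through the quantifiers and connectives to reach negation normal form:
  (∀q R(q,q)) ∨ (∀u ∀y (¬J(y) ∨ ¬R(u,y)))
All bound variables are already distinct, so no renaming is needed.
Pull the quantifiers to the front (each side's bound variable is not free in the other side):
  ∀q ∀u ∀y (R(q,q) ∨ ¬J(y) ∨ ¬R(u,y))
The quantifier ∃q sits under an odd number of negations (counting the antecedent side of each →), so it flips to ∀q.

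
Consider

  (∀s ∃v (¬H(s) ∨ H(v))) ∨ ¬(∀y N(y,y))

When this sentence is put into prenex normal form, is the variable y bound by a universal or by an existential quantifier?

existential

Push ¬ through the quantifiers and connectives to reach negation normal form:
  (∀s ∃v (¬H(s) ∨ H(v))) ∨ (∃y ¬N(y,y))
All bound variables are already distinct, so no renaming is needed.
Extract every quantifier outward, since the variables are now distinct and don't occur free across branches:
  ∀s ∃v ∃y (¬H(s) ∨ H(v) ∨ ¬N(y,y))
The quantifier ∀y sits under an odd number of negations, so it flips to ∃y.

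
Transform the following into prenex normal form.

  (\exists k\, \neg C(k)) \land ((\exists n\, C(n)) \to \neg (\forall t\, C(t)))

\exists k\, \forall n\, \exists t\, (\neg C(k) \land (\neg C(n) \lor \neg C(t)))

Rewrite implications/biconditionals: A → B as ¬A ∨ B.
  (\exists k\, \neg C(k)) \land (\neg (\exists n\, C(n)) \lor \neg (\forall t\, C(t)))
Move each ¬ inward, flipping quantifiers it crosses:
  (\exists k\, \neg C(k)) \land ((\forall n\, \neg C(n)) \lor (\exists t\, \neg C(t)))
Extract every quantifier outward, since the variables are now distinct and don't occur free across branches:
  \exists k\, \forall n\, \exists t\, (\neg C(k) \land (\neg C(n) \lor \neg C(t)))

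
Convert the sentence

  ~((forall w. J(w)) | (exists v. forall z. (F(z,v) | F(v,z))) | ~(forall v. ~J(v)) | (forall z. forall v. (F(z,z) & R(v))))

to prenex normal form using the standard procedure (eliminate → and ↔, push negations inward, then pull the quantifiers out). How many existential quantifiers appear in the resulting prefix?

4

Drive negations inward (¬∀x A ≡ ∃x ¬A, ¬∃x A ≡ ∀x ¬A, De Morgan for ∧/∨):
  (exists w. ~J(w)) & (forall v. exists z. (~F(z,v) & ~F(v,z))) & (forall v. ~J(v)) & (exists z. exists v. (~F(z,z) | ~R(v)))
Give each quantifier a distinct variable: v↦b, z↦t, v↦u.
  (exists w. ~J(w)) & (forall v. exists z. (~F(z,v) & ~F(v,z))) & (forall b. ~J(b)) & (exists t. exists u. (~F(t,t) | ~R(u)))
Pull the quantifiers to the front (each side's bound variable is not free in the other side):
  exists w. forall v. exists z. forall b. exists t. exists u. (~J(w) & ~F(z,v) & ~F(v,z) & ~J(b) & (~F(t,t) | ~R(u)))
The prefix is exists w forall v exists z forall b exists t exists u: 2 universal, 4 existential.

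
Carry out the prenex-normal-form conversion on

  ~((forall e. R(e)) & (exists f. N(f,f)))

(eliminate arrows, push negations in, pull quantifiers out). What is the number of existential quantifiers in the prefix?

1

Drive negations inward (¬∀x A ≡ ∃x ¬A, ¬∃x A ≡ ∀x ¬A, De Morgan for ∧/∨):
  (exists e. ~R(e)) | (forall f. ~N(f,f))
Finally move all quantifiers to the prefix:
  exists e. forall f. (~R(e) | ~N(f,f))
The prefix is exists e forall f: 1 universal, 1 existential.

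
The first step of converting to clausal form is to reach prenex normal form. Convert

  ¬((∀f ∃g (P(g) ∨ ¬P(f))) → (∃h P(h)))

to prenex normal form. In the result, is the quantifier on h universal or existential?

First replace A → B with ¬A ∨ B.
  ¬(¬(∀f ∃g (P(g) ∨ ¬P(f))) ∨ (∃h P(h)))
Drive negations inward (¬∀x A ≡ ∃x ¬A, ¬∃x A ≡ ∀x ¬A, De Morgan for ∧/∨):
  (∀f ∃g (P(g) ∨ ¬P(f))) ∧ (∀h ¬P(h))
Extract every quantifier outward, since the variables are now distinct and don't occur free across branches:
  ∀f ∃g ∀h ((P(g) ∨ ¬P(f)) ∧ ¬P(h))
The quantifier ∃h sits under an odd number of negations (counting the antecedent side of each →), so it flips to ∀h.

universal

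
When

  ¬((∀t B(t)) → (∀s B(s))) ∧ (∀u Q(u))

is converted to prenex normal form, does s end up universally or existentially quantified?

Rewrite implications/biconditionals: A → B as ¬A ∨ B.
  ¬(¬(∀t B(t)) ∨ (∀s B(s))) ∧ (∀u Q(u))
Drive negations inward (¬∀x A ≡ ∃x ¬A, ¬∃x A ≡ ∀x ¬A, De Morgan for ∧/∨):
  (∀t B(t)) ∧ (∃s ¬B(s)) ∧ (∀u Q(u))
Finally move all quantifiers to the prefix:
  ∀t ∃s ∀u (B(t) ∧ ¬B(s) ∧ Q(u))
The quantifier ∀s sits under an odd number of negations (counting the antecedent side of each →), so it flips to ∃s.

existential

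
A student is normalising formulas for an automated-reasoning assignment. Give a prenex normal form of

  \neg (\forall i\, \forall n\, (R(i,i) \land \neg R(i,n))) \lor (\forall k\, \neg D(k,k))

Move each ¬ inward, flipping quantifiers it crosses:
  (\exists i\, \exists n\, (\neg R(i,i) \lor R(i,n))) \lor (\forall k\, \neg D(k,k))
All bound variables are already distinct, so no renaming is needed.
Finally move all quantifiers to the prefix:
  \exists i\, \exists n\, \forall k\, (\neg R(i,i) \lor R(i,n) \lor \neg D(k,k))

\exists i\, \exists n\, \forall k\, (\neg R(i,i) \lor R(i,n) \lor \neg D(k,k))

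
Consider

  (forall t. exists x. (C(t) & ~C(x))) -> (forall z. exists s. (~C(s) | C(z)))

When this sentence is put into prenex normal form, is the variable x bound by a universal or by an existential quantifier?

Eliminate → and ↔ using ¬ and ∨.
  ~(forall t. exists x. (C(t) & ~C(x))) | (forall z. exists s. (~C(s) | C(z)))
Drive negations inward (¬∀x A ≡ ∃x ¬A, ¬∃x A ≡ ∀x ¬A, De Morgan for ∧/∨):
  (exists t. forall x. (~C(t) | C(x))) | (forall z. exists s. (~C(s) | C(z)))
All bound variables are already distinct, so no renaming is needed.
Pull the quantifiers to the front (each side's bound variable is not free in the other side):
  exists t. forall x. forall z. exists s. (~C(t) | C(x) | ~C(s) | C(z))
The quantifier exists x sits under an odd number of negations (counting the antecedent side of each →), so it flips to forall x.

universal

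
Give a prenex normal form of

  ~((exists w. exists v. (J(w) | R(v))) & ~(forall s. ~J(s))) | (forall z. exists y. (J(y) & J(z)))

Drive negations inward (¬∀x A ≡ ∃x ¬A, ¬∃x A ≡ ∀x ¬A, De Morgan for ∧/∨):
  (forall w. forall v. (~J(w) & ~R(v))) | (forall s. ~J(s)) | (forall z. exists y. (J(y) & J(z)))
All bound variables are already distinct, so no renaming is needed.
Finally move all quantifiers to the prefix:
  forall w. forall v. forall s. forall z. exists y. (~J(w) & ~R(v) | ~J(s) | J(y) & J(z))

forall w. forall v. forall s. forall z. exists y. (~J(w) & ~R(v) | ~J(s) | J(y) & J(z))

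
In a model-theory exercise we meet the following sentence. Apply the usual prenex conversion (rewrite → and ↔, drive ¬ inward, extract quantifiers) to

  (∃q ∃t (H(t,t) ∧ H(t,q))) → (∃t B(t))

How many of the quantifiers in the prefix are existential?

Rewrite implications/biconditionals: A → B as ¬A ∨ B.
  ¬(∃q ∃t (H(t,t) ∧ H(t,q))) ∨ (∃t B(t))
Push ¬ through the quantifiers and connectives to reach negation normal form:
  (∀q ∀t (¬H(t,t) ∨ ¬H(t,q))) ∨ (∃t B(t))
Standardize variables apart so no two quantifiers bind the same name: t↦a.
  (∀q ∀t (¬H(t,t) ∨ ¬H(t,q))) ∨ (∃a B(a))
Finally move all quantifiers to the prefix:
  ∀q ∀t ∃a (¬H(t,t) ∨ ¬H(t,q) ∨ B(a))
The prefix is ∀q ∀t ∃a: 2 universal, 1 existential.

1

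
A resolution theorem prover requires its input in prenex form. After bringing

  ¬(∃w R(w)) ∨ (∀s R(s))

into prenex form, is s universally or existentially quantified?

Push ¬ through the quantifiers and connectives to reach negation normal form:
  (∀w ¬R(w)) ∨ (∀s R(s))
Finally move all quantifiers to the prefix:
  ∀w ∀s (¬R(w) ∨ R(s))
The quantifier ∀s sits under an even number of negations, so it remains universal.

universal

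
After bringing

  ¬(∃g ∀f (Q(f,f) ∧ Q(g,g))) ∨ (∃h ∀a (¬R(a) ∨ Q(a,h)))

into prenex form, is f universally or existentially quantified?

Move each ¬ inward, flipping quantifiers it crosses:
  (∀g ∃f (¬Q(f,f) ∨ ¬Q(g,g))) ∨ (∃h ∀a (¬R(a) ∨ Q(a,h)))
Extract every quantifier outward, since the variables are now distinct and don't occur free across branches:
  ∀g ∃f ∃h ∀a (¬Q(f,f) ∨ ¬Q(g,g) ∨ ¬R(a) ∨ Q(a,h))
The quantifier ∀f sits under an odd number of negations, so it flips to ∃f.

existential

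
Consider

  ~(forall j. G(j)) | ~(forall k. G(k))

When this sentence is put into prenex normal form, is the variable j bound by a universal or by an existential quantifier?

Drive negations inward (¬∀x A ≡ ∃x ¬A, ¬∃x A ≡ ∀x ¬A, De Morgan for ∧/∨):
  (exists j. ~G(j)) | (exists k. ~G(k))
All bound variables are already distinct, so no renaming is needed.
Finally move all quantifiers to the prefix:
  exists j. exists k. (~G(j) | ~G(k))
The quantifier forall j sits under an odd number of negations, so it flips to exists j.

existential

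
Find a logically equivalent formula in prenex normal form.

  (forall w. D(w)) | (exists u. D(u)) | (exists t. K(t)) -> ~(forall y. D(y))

exists w. forall u. forall t. exists y. (~D(w) & ~D(u) & ~K(t) | ~D(y))

First replace A → B with ¬A ∨ B.
  ~((forall w. D(w)) | (exists u. D(u)) | (exists t. K(t))) | ~(forall y. D(y))
Move each ¬ inward, flipping quantifiers it crosses:
  (exists w. ~D(w)) & (forall u. ~D(u)) & (forall t. ~K(t)) | (exists y. ~D(y))
Extract every quantifier outward, since the variables are now distinct and don't occur free across branches:
  exists w. forall u. forall t. exists y. (~D(w) & ~D(u) & ~K(t) | ~D(y))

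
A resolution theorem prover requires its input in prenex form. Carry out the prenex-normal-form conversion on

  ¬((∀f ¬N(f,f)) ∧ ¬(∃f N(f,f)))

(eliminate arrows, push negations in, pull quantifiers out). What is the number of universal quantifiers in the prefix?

0

Push ¬ through the quantifiers and connectives to reach negation normal form:
  (∃f N(f,f)) ∨ (∃f N(f,f))
Standardize variables apart so no two quantifiers bind the same name: f↦a.
  (∃f N(f,f)) ∨ (∃a N(a,a))
Finally move all quantifiers to the prefix:
  ∃f ∃a (N(f,f) ∨ N(a,a))
The prefix is ∃f ∃a: 0 universal, 2 existential.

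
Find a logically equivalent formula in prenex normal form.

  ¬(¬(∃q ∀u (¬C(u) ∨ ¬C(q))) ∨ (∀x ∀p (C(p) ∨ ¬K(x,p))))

∃q ∀u ∃x ∃p ((¬C(u) ∨ ¬C(q)) ∧ ¬C(p) ∧ K(x,p))

Drive negations inward (¬∀x A ≡ ∃x ¬A, ¬∃x A ≡ ∀x ¬A, De Morgan for ∧/∨):
  (∃q ∀u (¬C(u) ∨ ¬C(q))) ∧ (∃x ∃p (¬C(p) ∧ K(x,p)))
All bound variables are already distinct, so no renaming is needed.
Finally move all quantifiers to the prefix:
  ∃q ∀u ∃x ∃p ((¬C(u) ∨ ¬C(q)) ∧ ¬C(p) ∧ K(x,p))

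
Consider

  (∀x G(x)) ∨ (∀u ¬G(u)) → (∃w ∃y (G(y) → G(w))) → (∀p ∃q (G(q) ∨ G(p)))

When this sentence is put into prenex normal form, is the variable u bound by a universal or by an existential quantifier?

existential

Eliminate → and ↔ using ¬ and ∨.
  ¬((∀x G(x)) ∨ (∀u ¬G(u))) ∨ ¬(∃w ∃y (¬G(y) ∨ G(w))) ∨ (∀p ∃q (G(q) ∨ G(p)))
Push ¬ through the quantifiers and connectives to reach negation normal form:
  (∃x ¬G(x)) ∧ (∃u G(u)) ∨ (∀w ∀y (G(y) ∧ ¬G(w))) ∨ (∀p ∃q (G(q) ∨ G(p)))
All bound variables are already distinct, so no renaming is needed.
Finally move all quantifiers to the prefix:
  ∃x ∃u ∀w ∀y ∀p ∃q (¬G(x) ∧ G(u) ∨ G(y) ∧ ¬G(w) ∨ G(q) ∨ G(p))
The quantifier ∀u sits under an odd number of negations (counting the antecedent side of each →), so it flips to ∃u.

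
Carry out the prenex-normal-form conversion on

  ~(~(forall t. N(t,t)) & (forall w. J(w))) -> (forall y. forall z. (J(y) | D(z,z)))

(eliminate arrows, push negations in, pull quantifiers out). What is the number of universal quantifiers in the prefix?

3

Eliminate → and ↔ using ¬ and ∨.
  ~~(~(forall t. N(t,t)) & (forall w. J(w))) | (forall y. forall z. (J(y) | D(z,z)))
Push ¬ through the quantifiers and connectives to reach negation normal form:
  (exists t. ~N(t,t)) & (forall w. J(w)) | (forall y. forall z. (J(y) | D(z,z)))
All bound variables are already distinct, so no renaming is needed.
Pull the quantifiers to the front (each side's bound variable is not free in the other side):
  exists t. forall w. forall y. forall z. (~N(t,t) & J(w) | J(y) | D(z,z))
The prefix is exists t forall w forall y forall z: 3 universal, 1 existential.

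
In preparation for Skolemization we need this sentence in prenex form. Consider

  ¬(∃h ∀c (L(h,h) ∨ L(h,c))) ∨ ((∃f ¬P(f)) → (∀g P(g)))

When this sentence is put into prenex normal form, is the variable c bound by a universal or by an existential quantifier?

existential

Eliminate → and ↔ using ¬ and ∨.
  ¬(∃h ∀c (L(h,h) ∨ L(h,c))) ∨ ¬(∃f ¬P(f)) ∨ (∀g P(g))
Push ¬ through the quantifiers and connectives to reach negation normal form:
  (∀h ∃c (¬L(h,h) ∧ ¬L(h,c))) ∨ (∀f P(f)) ∨ (∀g P(g))
Pull the quantifiers to the front (each side's bound variable is not free in the other side):
  ∀h ∃c ∀f ∀g (¬L(h,h) ∧ ¬L(h,c) ∨ P(f) ∨ P(g))
The quantifier ∀c sits under an odd number of negations (counting the antecedent side of each →), so it flips to ∃c.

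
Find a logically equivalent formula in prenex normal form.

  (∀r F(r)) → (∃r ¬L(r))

∃r ∃v1 (¬F(r) ∨ ¬L(v1))

First replace A → B with ¬A ∨ B.
  ¬(∀r F(r)) ∨ (∃r ¬L(r))
Drive negations inward (¬∀x A ≡ ∃x ¬A, ¬∃x A ≡ ∀x ¬A, De Morgan for ∧/∨):
  (∃r ¬F(r)) ∨ (∃r ¬L(r))
Rename bound variables to avoid capture: r↦v1.
  (∃r ¬F(r)) ∨ (∃v1 ¬L(v1))
Finally move all quantifiers to the prefix:
  ∃r ∃v1 (¬F(r) ∨ ¬L(v1))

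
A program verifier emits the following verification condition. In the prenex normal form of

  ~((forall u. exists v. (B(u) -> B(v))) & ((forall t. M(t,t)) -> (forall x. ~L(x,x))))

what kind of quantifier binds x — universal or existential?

existential

Eliminate → and ↔ using ¬ and ∨.
  ~((forall u. exists v. (~B(u) | B(v))) & (~(forall t. M(t,t)) | (forall x. ~L(x,x))))
Move each ¬ inward, flipping quantifiers it crosses:
  (exists u. forall v. (B(u) & ~B(v))) | (forall t. M(t,t)) & (exists x. L(x,x))
Pull the quantifiers to the front (each side's bound variable is not free in the other side):
  exists u. forall v. forall t. exists x. (B(u) & ~B(v) | M(t,t) & L(x,x))
The quantifier forall x sits under an odd number of negations (counting the antecedent side of each →), so it flips to exists x.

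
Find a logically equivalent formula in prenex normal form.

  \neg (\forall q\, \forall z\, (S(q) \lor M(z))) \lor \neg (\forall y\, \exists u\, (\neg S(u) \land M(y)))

Push ¬ through the quantifiers and connectives to reach negation normal form:
  (\exists q\, \exists z\, (\neg S(q) \land \neg M(z))) \lor (\exists y\, \forall u\, (S(u) \lor \neg M(y)))
Finally move all quantifiers to the prefix:
  \exists q\, \exists z\, \exists y\, \forall u\, (\neg S(q) \land \neg M(z) \lor S(u) \lor \neg M(y))

\exists q\, \exists z\, \exists y\, \forall u\, (\neg S(q) \land \neg M(z) \lor S(u) \lor \neg M(y))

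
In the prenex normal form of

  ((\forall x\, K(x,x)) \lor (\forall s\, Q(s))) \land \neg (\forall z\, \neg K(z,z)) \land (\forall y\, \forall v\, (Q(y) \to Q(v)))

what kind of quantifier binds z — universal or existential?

Rewrite implications/biconditionals: A → B as ¬A ∨ B.
  ((\forall x\, K(x,x)) \lor (\forall s\, Q(s))) \land \neg (\forall z\, \neg K(z,z)) \land (\forall y\, \forall v\, (\neg Q(y) \lor Q(v)))
Push ¬ through the quantifiers and connectives to reach negation normal form:
  ((\forall x\, K(x,x)) \lor (\forall s\, Q(s))) \land (\exists z\, K(z,z)) \land (\forall y\, \forall v\, (\neg Q(y) \lor Q(v)))
All bound variables are already distinct, so no renaming is needed.
Extract every quantifier outward, since the variables are now distinct and don't occur free across branches:
  \forall x\, \forall s\, \exists z\, \forall y\, \forall v\, ((K(x,x) \lor Q(s)) \land K(z,z) \land (\neg Q(y) \lor Q(v)))
The quantifier \forall z sits under an odd number of negations (counting the antecedent side of each →), so it flips to \exists z.

existential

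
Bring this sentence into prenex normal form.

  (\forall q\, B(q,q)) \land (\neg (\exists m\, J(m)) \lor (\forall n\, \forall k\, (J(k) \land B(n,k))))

Move each ¬ inward, flipping quantifiers it crosses:
  (\forall q\, B(q,q)) \land ((\forall m\, \neg J(m)) \lor (\forall n\, \forall k\, (J(k) \land B(n,k))))
All bound variables are already distinct, so no renaming is needed.
Finally move all quantifiers to the prefix:
  \forall q\, \forall m\, \forall n\, \forall k\, (B(q,q) \land (\neg J(m) \lor J(k) \land B(n,k)))

\forall q\, \forall m\, \forall n\, \forall k\, (B(q,q) \land (\neg J(m) \lor J(k) \land B(n,k)))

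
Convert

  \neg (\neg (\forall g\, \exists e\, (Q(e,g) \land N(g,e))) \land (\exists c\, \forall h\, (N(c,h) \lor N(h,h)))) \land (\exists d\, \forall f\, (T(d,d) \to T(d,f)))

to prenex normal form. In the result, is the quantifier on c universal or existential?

universal

Rewrite implications/biconditionals: A → B as ¬A ∨ B.
  \neg (\neg (\forall g\, \exists e\, (Q(e,g) \land N(g,e))) \land (\exists c\, \forall h\, (N(c,h) \lor N(h,h)))) \land (\exists d\, \forall f\, (\neg T(d,d) \lor T(d,f)))
Push ¬ through the quantifiers and connectives to reach negation normal form:
  ((\forall g\, \exists e\, (Q(e,g) \land N(g,e))) \lor (\forall c\, \exists h\, (\neg N(c,h) \land \neg N(h,h)))) \land (\exists d\, \forall f\, (\neg T(d,d) \lor T(d,f)))
Pull the quantifiers to the front (each side's bound variable is not free in the other side):
  \forall g\, \exists e\, \forall c\, \exists h\, \exists d\, \forall f\, ((Q(e,g) \land N(g,e) \lor \neg N(c,h) \land \neg N(h,h)) \land (\neg T(d,d) \lor T(d,f)))
The quantifier \exists c sits under an odd number of negations (counting the antecedent side of each →), so it flips to \forall c.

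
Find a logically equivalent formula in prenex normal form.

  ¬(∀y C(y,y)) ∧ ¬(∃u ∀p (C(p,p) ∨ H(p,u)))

Drive negations inward (¬∀x A ≡ ∃x ¬A, ¬∃x A ≡ ∀x ¬A, De Morgan for ∧/∨):
  (∃y ¬C(y,y)) ∧ (∀u ∃p (¬C(p,p) ∧ ¬H(p,u)))
Finally move all quantifiers to the prefix:
  ∃y ∀u ∃p (¬C(y,y) ∧ ¬C(p,p) ∧ ¬H(p,u))

∃y ∀u ∃p (¬C(y,y) ∧ ¬C(p,p) ∧ ¬H(p,u))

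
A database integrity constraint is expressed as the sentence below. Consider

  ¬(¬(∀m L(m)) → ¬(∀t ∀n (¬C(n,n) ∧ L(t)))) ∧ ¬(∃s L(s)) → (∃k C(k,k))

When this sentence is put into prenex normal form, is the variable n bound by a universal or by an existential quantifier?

existential

Eliminate → and ↔ using ¬ and ∨.
  ¬(¬(¬¬(∀m L(m)) ∨ ¬(∀t ∀n (¬C(n,n) ∧ L(t)))) ∧ ¬(∃s L(s))) ∨ (∃k C(k,k))
Push ¬ through the quantifiers and connectives to reach negation normal form:
  (∀m L(m)) ∨ (∃t ∃n (C(n,n) ∨ ¬L(t))) ∨ (∃s L(s)) ∨ (∃k C(k,k))
Pull the quantifiers to the front (each side's bound variable is not free in the other side):
  ∀m ∃t ∃n ∃s ∃k (L(m) ∨ C(n,n) ∨ ¬L(t) ∨ L(s) ∨ C(k,k))
The quantifier ∀n sits under an odd number of negations (counting the antecedent side of each →), so it flips to ∃n.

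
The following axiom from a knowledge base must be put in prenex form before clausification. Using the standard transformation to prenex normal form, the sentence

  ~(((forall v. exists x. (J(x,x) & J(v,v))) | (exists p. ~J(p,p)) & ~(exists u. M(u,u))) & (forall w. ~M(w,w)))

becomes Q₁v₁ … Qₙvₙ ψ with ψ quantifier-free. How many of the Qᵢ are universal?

2

Drive negations inward (¬∀x A ≡ ∃x ¬A, ¬∃x A ≡ ∀x ¬A, De Morgan for ∧/∨):
  (exists v. forall x. (~J(x,x) | ~J(v,v))) & ((forall p. J(p,p)) | (exists u. M(u,u))) | (exists w. M(w,w))
Extract every quantifier outward, since the variables are now distinct and don't occur free across branches:
  exists v. forall x. forall p. exists u. exists w. ((~J(x,x) | ~J(v,v)) & (J(p,p) | M(u,u)) | M(w,w))
The prefix is exists v forall x forall p exists u exists w: 2 universal, 3 existential.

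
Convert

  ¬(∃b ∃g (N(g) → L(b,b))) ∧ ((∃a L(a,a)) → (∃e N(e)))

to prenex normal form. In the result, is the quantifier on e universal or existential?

existential

First replace A → B with ¬A ∨ B.
  ¬(∃b ∃g (¬N(g) ∨ L(b,b))) ∧ (¬(∃a L(a,a)) ∨ (∃e N(e)))
Drive negations inward (¬∀x A ≡ ∃x ¬A, ¬∃x A ≡ ∀x ¬A, De Morgan for ∧/∨):
  (∀b ∀g (N(g) ∧ ¬L(b,b))) ∧ ((∀a ¬L(a,a)) ∨ (∃e N(e)))
Pull the quantifiers to the front (each side's bound variable is not free in the other side):
  ∀b ∀g ∀a ∃e (N(g) ∧ ¬L(b,b) ∧ (¬L(a,a) ∨ N(e)))
The quantifier ∃e sits under an even number of negations (counting the antecedent side of each →), so it remains existential.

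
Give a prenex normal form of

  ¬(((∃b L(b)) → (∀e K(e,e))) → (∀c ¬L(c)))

∀b ∀e ∃c ((¬L(b) ∨ K(e,e)) ∧ L(c))

First replace A → B with ¬A ∨ B.
  ¬(¬(¬(∃b L(b)) ∨ (∀e K(e,e))) ∨ (∀c ¬L(c)))
Push ¬ through the quantifiers and connectives to reach negation normal form:
  ((∀b ¬L(b)) ∨ (∀e K(e,e))) ∧ (∃c L(c))
Finally move all quantifiers to the prefix:
  ∀b ∀e ∃c ((¬L(b) ∨ K(e,e)) ∧ L(c))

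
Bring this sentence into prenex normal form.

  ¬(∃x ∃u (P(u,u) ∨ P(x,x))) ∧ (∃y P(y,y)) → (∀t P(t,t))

∃x ∃u ∀y ∀t (P(u,u) ∨ P(x,x) ∨ ¬P(y,y) ∨ P(t,t))

Rewrite implications/biconditionals: A → B as ¬A ∨ B.
  ¬(¬(∃x ∃u (P(u,u) ∨ P(x,x))) ∧ (∃y P(y,y))) ∨ (∀t P(t,t))
Move each ¬ inward, flipping quantifiers it crosses:
  (∃x ∃u (P(u,u) ∨ P(x,x))) ∨ (∀y ¬P(y,y)) ∨ (∀t P(t,t))
All bound variables are already distinct, so no renaming is needed.
Finally move all quantifiers to the prefix:
  ∃x ∃u ∀y ∀t (P(u,u) ∨ P(x,x) ∨ ¬P(y,y) ∨ P(t,t))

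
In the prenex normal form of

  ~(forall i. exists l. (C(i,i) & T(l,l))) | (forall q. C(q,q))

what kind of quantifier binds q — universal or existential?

universal

Push ¬ through the quantifiers and connectives to reach negation normal form:
  (exists i. forall l. (~C(i,i) | ~T(l,l))) | (forall q. C(q,q))
Finally move all quantifiers to the prefix:
  exists i. forall l. forall q. (~C(i,i) | ~T(l,l) | C(q,q))
The quantifier forall q sits under an even number of negations, so it remains universal.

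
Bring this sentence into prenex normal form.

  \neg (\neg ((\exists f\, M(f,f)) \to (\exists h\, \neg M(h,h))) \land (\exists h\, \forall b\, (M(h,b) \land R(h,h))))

First replace A → B with ¬A ∨ B.
  \neg (\neg (\neg (\exists f\, M(f,f)) \lor (\exists h\, \neg M(h,h))) \land (\exists h\, \forall b\, (M(h,b) \land R(h,h))))
Drive negations inward (¬∀x A ≡ ∃x ¬A, ¬∃x A ≡ ∀x ¬A, De Morgan for ∧/∨):
  (\forall f\, \neg M(f,f)) \lor (\exists h\, \neg M(h,h)) \lor (\forall h\, \exists b\, (\neg M(h,b) \lor \neg R(h,h)))
Give each quantifier a distinct variable: h↦p.
  (\forall f\, \neg M(f,f)) \lor (\exists h\, \neg M(h,h)) \lor (\forall p\, \exists b\, (\neg M(p,b) \lor \neg R(p,p)))
Extract every quantifier outward, since the variables are now distinct and don't occur free across branches:
  \forall f\, \exists h\, \forall p\, \exists b\, (\neg M(f,f) \lor \neg M(h,h) \lor \neg M(p,b) \lor \neg R(p,p))

\forall f\, \exists h\, \forall p\, \exists b\, (\neg M(f,f) \lor \neg M(h,h) \lor \neg M(p,b) \lor \neg R(p,p))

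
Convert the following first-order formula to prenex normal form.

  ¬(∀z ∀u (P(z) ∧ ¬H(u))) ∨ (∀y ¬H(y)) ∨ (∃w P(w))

∃z ∃u ∀y ∃w (¬P(z) ∨ H(u) ∨ ¬H(y) ∨ P(w))

Drive negations inward (¬∀x A ≡ ∃x ¬A, ¬∃x A ≡ ∀x ¬A, De Morgan for ∧/∨):
  (∃z ∃u (¬P(z) ∨ H(u))) ∨ (∀y ¬H(y)) ∨ (∃w P(w))
Extract every quantifier outward, since the variables are now distinct and don't occur free across branches:
  ∃z ∃u ∀y ∃w (¬P(z) ∨ H(u) ∨ ¬H(y) ∨ P(w))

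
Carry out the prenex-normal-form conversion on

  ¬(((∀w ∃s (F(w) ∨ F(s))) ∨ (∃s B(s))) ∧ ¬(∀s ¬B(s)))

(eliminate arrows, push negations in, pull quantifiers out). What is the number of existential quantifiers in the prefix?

Drive negations inward (¬∀x A ≡ ∃x ¬A, ¬∃x A ≡ ∀x ¬A, De Morgan for ∧/∨):
  (∃w ∀s (¬F(w) ∧ ¬F(s))) ∧ (∀s ¬B(s)) ∨ (∀s ¬B(s))
Standardize variables apart so no two quantifiers bind the same name: s↦q, s↦y.
  (∃w ∀s (¬F(w) ∧ ¬F(s))) ∧ (∀q ¬B(q)) ∨ (∀y ¬B(y))
Pull the quantifiers to the front (each side's bound variable is not free in the other side):
  ∃w ∀s ∀q ∀y (¬F(w) ∧ ¬F(s) ∧ ¬B(q) ∨ ¬B(y))
The prefix is ∃w ∀s ∀q ∀y: 3 universal, 1 existential.

1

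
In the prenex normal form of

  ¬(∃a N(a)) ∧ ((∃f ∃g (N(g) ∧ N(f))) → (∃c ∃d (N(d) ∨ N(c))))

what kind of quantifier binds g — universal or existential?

First replace A → B with ¬A ∨ B.
  ¬(∃a N(a)) ∧ (¬(∃f ∃g (N(g) ∧ N(f))) ∨ (∃c ∃d (N(d) ∨ N(c))))
Drive negations inward (¬∀x A ≡ ∃x ¬A, ¬∃x A ≡ ∀x ¬A, De Morgan for ∧/∨):
  (∀a ¬N(a)) ∧ ((∀f ∀g (¬N(g) ∨ ¬N(f))) ∨ (∃c ∃d (N(d) ∨ N(c))))
Pull the quantifiers to the front (each side's bound variable is not free in the other side):
  ∀a ∀f ∀g ∃c ∃d (¬N(a) ∧ (¬N(g) ∨ ¬N(f) ∨ N(d) ∨ N(c)))
The quantifier ∃g sits under an odd number of negations (counting the antecedent side of each →), so it flips to ∀g.

universal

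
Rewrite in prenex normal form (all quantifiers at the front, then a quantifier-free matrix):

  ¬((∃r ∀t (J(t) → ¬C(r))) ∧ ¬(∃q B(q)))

First replace A → B with ¬A ∨ B.
  ¬((∃r ∀t (¬J(t) ∨ ¬C(r))) ∧ ¬(∃q B(q)))
Move each ¬ inward, flipping quantifiers it crosses:
  (∀r ∃t (J(t) ∧ C(r))) ∨ (∃q B(q))
All bound variables are already distinct, so no renaming is needed.
Pull the quantifiers to the front (each side's bound variable is not free in the other side):
  ∀r ∃t ∃q (J(t) ∧ C(r) ∨ B(q))

∀r ∃t ∃q (J(t) ∧ C(r) ∨ B(q))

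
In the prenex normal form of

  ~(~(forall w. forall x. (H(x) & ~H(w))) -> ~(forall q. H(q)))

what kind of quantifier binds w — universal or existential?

Rewrite implications/biconditionals: A → B as ¬A ∨ B.
  ~(~~(forall w. forall x. (H(x) & ~H(w))) | ~(forall q. H(q)))
Move each ¬ inward, flipping quantifiers it crosses:
  (exists w. exists x. (~H(x) | H(w))) & (forall q. H(q))
Pull the quantifiers to the front (each side's bound variable is not free in the other side):
  exists w. exists x. forall q. ((~H(x) | H(w)) & H(q))
The quantifier forall w sits under an odd number of negations (counting the antecedent side of each →), so it flips to exists w.

existential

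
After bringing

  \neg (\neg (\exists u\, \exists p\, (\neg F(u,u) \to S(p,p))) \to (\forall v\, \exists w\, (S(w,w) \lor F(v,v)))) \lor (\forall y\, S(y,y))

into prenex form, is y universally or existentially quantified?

Eliminate → and ↔ using ¬ and ∨.
  \neg (\neg \neg (\exists u\, \exists p\, (\neg \neg F(u,u) \lor S(p,p))) \lor (\forall v\, \exists w\, (S(w,w) \lor F(v,v)))) \lor (\forall y\, S(y,y))
Push ¬ through the quantifiers and connectives to reach negation normal form:
  (\forall u\, \forall p\, (\neg F(u,u) \land \neg S(p,p))) \land (\exists v\, \forall w\, (\neg S(w,w) \land \neg F(v,v))) \lor (\forall y\, S(y,y))
Pull the quantifiers to the front (each side's bound variable is not free in the other side):
  \forall u\, \forall p\, \exists v\, \forall w\, \forall y\, (\neg F(u,u) \land \neg S(p,p) \land \neg S(w,w) \land \neg F(v,v) \lor S(y,y))
The quantifier \forall y sits under an even number of negations (counting the antecedent side of each →), so it remains universal.

universal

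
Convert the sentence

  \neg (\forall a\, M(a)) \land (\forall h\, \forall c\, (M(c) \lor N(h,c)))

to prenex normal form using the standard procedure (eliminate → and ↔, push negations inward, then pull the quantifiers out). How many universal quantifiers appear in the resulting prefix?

Move each ¬ inward, flipping quantifiers it crosses:
  (\exists a\, \neg M(a)) \land (\forall h\, \forall c\, (M(c) \lor N(h,c)))
All bound variables are already distinct, so no renaming is needed.
Extract every quantifier outward, since the variables are now distinct and don't occur free across branches:
  \exists a\, \forall h\, \forall c\, (\neg M(a) \land (M(c) \lor N(h,c)))
The prefix is \exists a \forall h \forall c: 2 universal, 1 existential.

2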